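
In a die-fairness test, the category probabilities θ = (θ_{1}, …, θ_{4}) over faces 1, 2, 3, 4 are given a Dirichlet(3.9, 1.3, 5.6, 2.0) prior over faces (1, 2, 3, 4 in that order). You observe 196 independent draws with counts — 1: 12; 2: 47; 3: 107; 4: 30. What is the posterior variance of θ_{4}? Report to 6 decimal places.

The Dirichlet prior is conjugate to the Multinomial likelihood: each posterior αⱼ = prior αⱼ + observed count nⱼ.
Posterior concentration: (15.9, 48.3, 112.6, 32.0), total = 208.8.
Var[θ_j] = α_j(Σα−α_j)/((Σα)²(Σα+1)) = 32.0·176.8/(208.8²·209.8) = 0.000619.

0.000619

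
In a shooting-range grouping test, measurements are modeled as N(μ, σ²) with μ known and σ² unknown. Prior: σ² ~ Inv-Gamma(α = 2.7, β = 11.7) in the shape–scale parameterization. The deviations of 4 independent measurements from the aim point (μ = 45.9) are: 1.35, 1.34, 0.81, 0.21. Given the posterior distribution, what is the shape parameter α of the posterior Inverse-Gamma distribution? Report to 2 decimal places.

With known mean μ and an Inverse-Gamma(α, β) prior on σ², the Normal likelihood is conjugate: posterior is Inv-Gamma(α + n/2, β + Σ(xᵢ−μ)²/2).
Σ(xᵢ−μ)² = (1.35)² + (1.34)² + (0.81)² + (0.21)² = 4.3183.
Posterior: Inv-Gamma(2.7 + 4/2, 11.7 + 4.3183/2) = Inv-Gamma(4.70, 13.85915).
Posterior α = 4.70.

4.70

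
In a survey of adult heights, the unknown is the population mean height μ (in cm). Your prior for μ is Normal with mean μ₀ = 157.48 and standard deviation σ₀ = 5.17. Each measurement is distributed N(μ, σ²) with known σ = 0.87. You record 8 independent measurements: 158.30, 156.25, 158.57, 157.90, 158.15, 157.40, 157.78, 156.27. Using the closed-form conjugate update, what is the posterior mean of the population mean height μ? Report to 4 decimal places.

157.5772

For Normal data with known variance σ², a Normal(μ₀, σ₀²) prior on μ is conjugate. Posterior precision = 1/σ₀² + n/σ²; posterior mean is the precision-weighted average of μ₀ and x̄.
Σxᵢ = 158.30 + 156.25 + 158.57 + 157.90 + 158.15 + 157.40 + 157.78 + 156.27 = 1260.62, so n·x̄ = 1260.62.
σ₀² = 5.17² = 26.7289, σ² = 0.87² = 0.7569; σ² + n·σ₀² = 0.7569 + 8·26.7289 = 214.5881.
Posterior mean = (μ₀/σ₀² + n·x̄/σ²)/(1/σ₀² + n/σ²) = (σ²·μ₀ + σ₀²·n·x̄)/(σ² + n·σ₀²) = (0.7569·157.48 + 26.7289·1260.62)/214.5881 = 33814.18253/214.5881 = 157.5772.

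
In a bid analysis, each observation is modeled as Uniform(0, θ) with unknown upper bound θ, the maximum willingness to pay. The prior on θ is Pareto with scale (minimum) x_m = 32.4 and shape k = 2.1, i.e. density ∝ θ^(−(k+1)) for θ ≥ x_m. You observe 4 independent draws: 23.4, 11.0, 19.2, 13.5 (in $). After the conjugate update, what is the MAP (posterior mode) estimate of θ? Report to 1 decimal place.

A Pareto(scale x_m, shape k) prior on the upper bound θ of Uniform(0, θ) is conjugate: posterior is Pareto(max(x_m, max xᵢ), k + n).
Sample maximum = 23.4; prior scale x_m = 32.4 → posterior scale = max = 32.4.
Posterior shape = 2.1 + 4 = 6.1.
The Pareto density is decreasing on [x_m, ∞), so the mode is x_m = 32.4.

32.4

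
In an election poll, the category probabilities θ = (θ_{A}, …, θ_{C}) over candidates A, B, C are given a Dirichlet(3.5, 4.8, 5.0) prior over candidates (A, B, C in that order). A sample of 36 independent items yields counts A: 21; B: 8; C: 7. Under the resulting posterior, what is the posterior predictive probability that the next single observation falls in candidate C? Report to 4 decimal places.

0.2434

The Dirichlet prior is conjugate to the Multinomial likelihood: each posterior αⱼ = prior αⱼ + observed count nⱼ.
Posterior concentration: (24.5, 12.8, 12.0), total = 49.3.
P(next = C | data) = α_{C}/Σα = 0.2434.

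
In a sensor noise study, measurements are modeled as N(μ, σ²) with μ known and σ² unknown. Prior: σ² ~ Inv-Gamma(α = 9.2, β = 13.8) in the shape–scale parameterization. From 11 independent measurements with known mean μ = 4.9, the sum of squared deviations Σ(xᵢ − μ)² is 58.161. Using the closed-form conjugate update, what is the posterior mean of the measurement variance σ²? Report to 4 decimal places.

With known mean μ and an Inverse-Gamma(α, β) prior on σ², the Normal likelihood is conjugate: posterior is Inv-Gamma(α + n/2, β + Σ(xᵢ−μ)²/2).
Posterior: Inv-Gamma(9.2 + 11/2, 13.8 + 58.161/2) = Inv-Gamma(14.70, 42.8805).
E[σ²|data] = β/(α−1) = 42.8805/13.70 = 3.1300.

3.1300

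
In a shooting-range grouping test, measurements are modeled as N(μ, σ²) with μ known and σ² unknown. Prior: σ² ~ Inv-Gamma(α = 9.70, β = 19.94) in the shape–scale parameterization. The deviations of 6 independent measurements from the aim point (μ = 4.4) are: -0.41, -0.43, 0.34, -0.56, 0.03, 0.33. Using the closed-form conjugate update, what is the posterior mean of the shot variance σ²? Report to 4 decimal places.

With known mean μ and an Inverse-Gamma(α, β) prior on σ², the Normal likelihood is conjugate: posterior is Inv-Gamma(α + n/2, β + Σ(xᵢ−μ)²/2).
Σ(xᵢ−μ)² = (-0.41)² + (-0.43)² + (0.34)² + (-0.56)² + (0.03)² + (0.33)² = 0.8920.
Posterior: Inv-Gamma(9.70 + 6/2, 19.94 + 0.8920/2) = Inv-Gamma(12.70, 20.38600).
E[σ²|data] = β/(α−1) = 20.38600/11.70 = 1.7424.

1.7424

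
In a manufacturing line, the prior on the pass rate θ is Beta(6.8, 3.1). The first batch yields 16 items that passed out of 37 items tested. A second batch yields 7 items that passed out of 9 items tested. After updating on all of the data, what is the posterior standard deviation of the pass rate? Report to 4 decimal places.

The Beta prior is conjugate to a Binomial/Bernoulli likelihood; the update adds successes to α and failures to β.
After batch 1: Beta(6.8+16, 3.1+21) = Beta(22.8, 24.1).
After batch 2: Beta(22.8+7, 24.1+2) = Beta(29.8, 26.1).
Var = αβ/((α+β)²(α+β+1)) = 29.8·26.1/(55.9²·56.9) = 0.00437442; SD = √0.00437442 = 0.0661.

0.0661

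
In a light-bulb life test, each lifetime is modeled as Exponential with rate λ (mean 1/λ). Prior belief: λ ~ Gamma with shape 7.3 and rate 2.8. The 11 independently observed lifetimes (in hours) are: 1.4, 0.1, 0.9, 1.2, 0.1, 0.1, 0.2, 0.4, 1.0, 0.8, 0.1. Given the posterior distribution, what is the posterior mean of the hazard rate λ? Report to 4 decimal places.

With a Gamma(shape α, rate β) prior on the exponential rate λ, the posterior after n observations with total T = Σxᵢ is Gamma(α+n, β+T).
Sum of observations T = 6.3 hours; n = 11.
Posterior: Gamma(7.3+11, 2.8+6.3) = Gamma(18.3, 9.1).
Posterior mean of λ = α/β = 18.3/9.1 = 2.0110.

2.0110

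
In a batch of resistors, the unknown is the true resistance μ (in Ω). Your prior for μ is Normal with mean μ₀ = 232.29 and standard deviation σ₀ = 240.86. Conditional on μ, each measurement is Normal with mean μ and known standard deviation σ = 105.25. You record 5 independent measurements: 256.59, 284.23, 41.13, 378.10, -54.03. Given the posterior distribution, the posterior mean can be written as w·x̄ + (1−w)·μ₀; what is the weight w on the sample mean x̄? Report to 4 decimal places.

0.9632

For Normal data with known variance σ², a Normal(μ₀, σ₀²) prior on μ is conjugate. Posterior precision = 1/σ₀² + n/σ²; posterior mean is the precision-weighted average of μ₀ and x̄.
σ₀² = 240.86² = 58013.5396, σ² = 105.25² = 11077.5625. Prior precision 1/σ₀² = 1/58013.5396; data precision n/σ² = 5/11077.5625.
w = (n/σ²)/(1/σ₀² + n/σ²) = n·σ₀²/(σ² + n·σ₀²) = 5·58013.5396/(11077.5625 + 5·58013.5396) = 290067.698/301145.2605 = 0.9632.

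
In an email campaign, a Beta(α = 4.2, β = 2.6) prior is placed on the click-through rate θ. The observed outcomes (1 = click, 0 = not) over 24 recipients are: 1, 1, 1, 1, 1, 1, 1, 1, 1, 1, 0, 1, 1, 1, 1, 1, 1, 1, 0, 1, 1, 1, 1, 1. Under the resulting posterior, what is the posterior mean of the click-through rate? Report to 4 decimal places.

The Beta prior is conjugate to a Binomial/Bernoulli likelihood; the update adds successes to α and failures to β.
Posterior: Beta(α+k, β+n−k) = Beta(4.2+22, 2.6+2) = Beta(26.2, 4.6).
Posterior mean = α/(α+β) = 26.2/30.8 = 0.8506.

0.8506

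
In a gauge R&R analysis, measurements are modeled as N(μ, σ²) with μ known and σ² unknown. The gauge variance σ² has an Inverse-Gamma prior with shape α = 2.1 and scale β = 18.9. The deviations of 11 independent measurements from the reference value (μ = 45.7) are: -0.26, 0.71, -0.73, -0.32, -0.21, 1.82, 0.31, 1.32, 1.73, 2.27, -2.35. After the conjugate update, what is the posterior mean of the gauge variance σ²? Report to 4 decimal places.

With known mean μ and an Inverse-Gamma(α, β) prior on σ², the Normal likelihood is conjugate: posterior is Inv-Gamma(α + n/2, β + Σ(xᵢ−μ)²/2).
Σ(xᵢ−μ)² = (-0.26)² + (0.71)² + (-0.73)² + (-0.32)² + (-0.21)² + (1.82)² + (0.31)² + (1.32)² + (1.73)² + (2.27)² + (-2.35)² = 20.0703.
Posterior: Inv-Gamma(2.1 + 11/2, 18.9 + 20.0703/2) = Inv-Gamma(7.60, 28.93515).
E[σ²|data] = β/(α−1) = 28.93515/6.60 = 4.3841.

4.3841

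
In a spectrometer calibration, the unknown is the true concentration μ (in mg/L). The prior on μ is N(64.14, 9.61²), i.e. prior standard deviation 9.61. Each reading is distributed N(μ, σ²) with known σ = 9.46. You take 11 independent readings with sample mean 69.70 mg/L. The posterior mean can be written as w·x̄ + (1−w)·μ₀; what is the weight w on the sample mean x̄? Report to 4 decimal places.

0.9190

For Normal data with known variance σ², a Normal(μ₀, σ₀²) prior on μ is conjugate. Posterior precision = 1/σ₀² + n/σ²; posterior mean is the precision-weighted average of μ₀ and x̄.
σ₀² = 9.61² = 92.3521, σ² = 9.46² = 89.4916. Prior precision 1/σ₀² = 1/92.3521; data precision n/σ² = 11/89.4916.
w = (n/σ²)/(1/σ₀² + n/σ²) = n·σ₀²/(σ² + n·σ₀²) = 11·92.3521/(89.4916 + 11·92.3521) = 1015.8731/1105.3647 = 0.9190.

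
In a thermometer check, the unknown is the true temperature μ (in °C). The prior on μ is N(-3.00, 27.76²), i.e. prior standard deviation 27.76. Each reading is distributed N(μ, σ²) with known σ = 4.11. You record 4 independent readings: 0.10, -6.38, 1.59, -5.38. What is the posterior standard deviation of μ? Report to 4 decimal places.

2.0494

For Normal data with known variance σ², a Normal(μ₀, σ₀²) prior on μ is conjugate. Posterior precision = 1/σ₀² + n/σ²; posterior mean is the precision-weighted average of μ₀ and x̄.
σ₀² = 27.76² = 770.6176, σ² = 4.11² = 16.8921; σ² + n·σ₀² = 16.8921 + 4·770.6176 = 3099.3625.
Posterior precision = 1/σ₀² + n/σ² = 1/770.6176 + 4/16.8921 = (σ² + n·σ₀²)/(σ₀²σ²) = 3099.3625/(770.6176·16.8921); posterior variance σₙ² = σ₀²σ²/(σ² + n·σ₀²) = 770.6176·16.8921/3099.3625 = 4.200009.
Posterior SD = √σₙ² = √(770.6176·16.8921/3099.3625) = 2.0494.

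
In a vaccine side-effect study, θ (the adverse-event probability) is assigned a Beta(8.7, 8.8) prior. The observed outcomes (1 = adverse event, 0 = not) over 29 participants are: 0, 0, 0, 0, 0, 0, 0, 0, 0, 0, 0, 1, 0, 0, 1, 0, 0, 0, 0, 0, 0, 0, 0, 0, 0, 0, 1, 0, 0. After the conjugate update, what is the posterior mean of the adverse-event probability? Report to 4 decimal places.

The Beta prior is conjugate to a Binomial/Bernoulli likelihood; the update adds successes to α and failures to β.
Posterior: Beta(α+k, β+n−k) = Beta(8.7+3, 8.8+26) = Beta(11.7, 34.8).
Posterior mean = α/(α+β) = 11.7/46.5 = 0.2516.

0.2516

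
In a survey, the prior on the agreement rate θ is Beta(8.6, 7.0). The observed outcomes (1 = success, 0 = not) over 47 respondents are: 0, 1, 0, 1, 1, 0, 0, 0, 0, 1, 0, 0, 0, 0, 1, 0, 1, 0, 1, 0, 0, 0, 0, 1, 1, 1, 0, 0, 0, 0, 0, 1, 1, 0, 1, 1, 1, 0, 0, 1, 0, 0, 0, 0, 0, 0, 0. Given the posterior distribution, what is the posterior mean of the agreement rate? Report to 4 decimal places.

0.3930

The Beta prior is conjugate to a Binomial/Bernoulli likelihood; the update adds successes to α and failures to β.
Posterior: Beta(α+k, β+n−k) = Beta(8.6+16, 7.0+31) = Beta(24.6, 38.0).
Posterior mean = α/(α+β) = 24.6/62.6 = 0.3930.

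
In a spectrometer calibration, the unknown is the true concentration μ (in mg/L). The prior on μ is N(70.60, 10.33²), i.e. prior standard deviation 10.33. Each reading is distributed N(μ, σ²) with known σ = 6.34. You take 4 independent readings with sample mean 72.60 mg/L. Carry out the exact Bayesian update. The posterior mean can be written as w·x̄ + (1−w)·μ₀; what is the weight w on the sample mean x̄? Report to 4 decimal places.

For Normal data with known variance σ², a Normal(μ₀, σ₀²) prior on μ is conjugate. Posterior precision = 1/σ₀² + n/σ²; posterior mean is the precision-weighted average of μ₀ and x̄.
σ₀² = 10.33² = 106.7089, σ² = 6.34² = 40.1956. Prior precision 1/σ₀² = 1/106.7089; data precision n/σ² = 4/40.1956.
w = (n/σ²)/(1/σ₀² + n/σ²) = n·σ₀²/(σ² + n·σ₀²) = 4·106.7089/(40.1956 + 4·106.7089) = 426.8356/467.0312 = 0.9139.

0.9139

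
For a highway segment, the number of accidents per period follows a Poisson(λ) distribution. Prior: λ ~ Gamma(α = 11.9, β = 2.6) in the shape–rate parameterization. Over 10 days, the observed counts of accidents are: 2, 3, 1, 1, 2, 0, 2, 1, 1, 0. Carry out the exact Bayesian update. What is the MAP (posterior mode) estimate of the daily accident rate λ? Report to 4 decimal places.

1.8968

With a Gamma(shape α, rate β) prior, the Poisson likelihood is conjugate: the posterior is Gamma(α + ΣXᵢ, β + n).
Sum of counts S = 13 over n = 10 days.
Posterior: Gamma(α+S, β+n) = Gamma(11.9+13, 2.6+10) = Gamma(24.9, 12.6).
Mode of Gamma(α,β) for α≥1 is (α−1)/β = 23.9/12.6 = 1.8968.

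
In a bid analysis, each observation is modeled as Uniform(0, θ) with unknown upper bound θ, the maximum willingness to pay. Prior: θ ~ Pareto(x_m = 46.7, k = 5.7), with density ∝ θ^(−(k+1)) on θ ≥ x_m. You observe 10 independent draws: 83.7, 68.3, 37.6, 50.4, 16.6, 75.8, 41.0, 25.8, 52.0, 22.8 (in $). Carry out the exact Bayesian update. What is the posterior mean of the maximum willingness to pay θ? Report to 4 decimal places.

A Pareto(scale x_m, shape k) prior on the upper bound θ of Uniform(0, θ) is conjugate: posterior is Pareto(max(x_m, max xᵢ), k + n).
Sample maximum = 83.7; prior scale x_m = 46.7 → posterior scale = max = 83.7.
Posterior shape = 5.7 + 10 = 15.7.
E[θ|data] = k·x_m/(k−1) = 15.7·83.7/14.7 = 89.3939.

89.3939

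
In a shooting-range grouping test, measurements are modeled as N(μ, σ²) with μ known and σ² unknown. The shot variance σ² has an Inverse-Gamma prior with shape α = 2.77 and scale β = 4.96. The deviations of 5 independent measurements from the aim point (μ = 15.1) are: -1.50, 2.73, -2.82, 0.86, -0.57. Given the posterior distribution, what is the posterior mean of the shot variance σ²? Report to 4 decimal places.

3.3536

With known mean μ and an Inverse-Gamma(α, β) prior on σ², the Normal likelihood is conjugate: posterior is Inv-Gamma(α + n/2, β + Σ(xᵢ−μ)²/2).
Σ(xᵢ−μ)² = (-1.50)² + (2.73)² + (-2.82)² + (0.86)² + (-0.57)² = 18.7198.
Posterior: Inv-Gamma(2.77 + 5/2, 4.96 + 18.7198/2) = Inv-Gamma(5.27, 14.31990).
E[σ²|data] = β/(α−1) = 14.31990/4.27 = 3.3536.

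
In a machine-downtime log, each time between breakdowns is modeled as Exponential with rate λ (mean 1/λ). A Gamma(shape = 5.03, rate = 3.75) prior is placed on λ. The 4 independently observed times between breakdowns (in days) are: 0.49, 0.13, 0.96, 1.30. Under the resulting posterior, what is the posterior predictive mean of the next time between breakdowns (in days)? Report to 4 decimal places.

With a Gamma(shape α, rate β) prior on the exponential rate λ, the posterior after n observations with total T = Σxᵢ is Gamma(α+n, β+T).
Sum of observations T = 2.88 days; n = 4.
Posterior: Gamma(5.03+4, 3.75+2.88) = Gamma(9.03, 6.63).
The predictive distribution for the next observation is Lomax; its mean is β/(α−1) = 6.63/8.03 = 0.8257.

0.8257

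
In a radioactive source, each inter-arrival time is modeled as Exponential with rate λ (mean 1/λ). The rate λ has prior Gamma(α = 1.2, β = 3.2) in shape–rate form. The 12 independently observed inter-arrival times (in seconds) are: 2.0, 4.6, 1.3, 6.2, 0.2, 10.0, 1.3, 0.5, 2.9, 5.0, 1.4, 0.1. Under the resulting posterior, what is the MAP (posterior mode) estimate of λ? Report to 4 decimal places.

0.3152

With a Gamma(shape α, rate β) prior on the exponential rate λ, the posterior after n observations with total T = Σxᵢ is Gamma(α+n, β+T).
Sum of observations T = 35.5 seconds; n = 12.
Posterior: Gamma(1.2+12, 3.2+35.5) = Gamma(13.2, 38.7).
Mode = (α−1)/β = 0.3152.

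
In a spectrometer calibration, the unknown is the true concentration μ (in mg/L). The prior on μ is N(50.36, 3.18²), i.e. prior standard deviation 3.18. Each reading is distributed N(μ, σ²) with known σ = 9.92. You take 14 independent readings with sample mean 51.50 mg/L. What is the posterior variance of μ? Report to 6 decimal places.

For Normal data with known variance σ², a Normal(μ₀, σ₀²) prior on μ is conjugate. Posterior precision = 1/σ₀² + n/σ²; posterior mean is the precision-weighted average of μ₀ and x̄.
σ₀² = 3.18² = 10.1124, σ² = 9.92² = 98.4064; σ² + n·σ₀² = 98.4064 + 14·10.1124 = 239.98.
Posterior precision = 1/σ₀² + n/σ² = 1/10.1124 + 14/98.4064 = (σ² + n·σ₀²)/(σ₀²σ²) = 239.98/(10.1124·98.4064); posterior variance σₙ² = σ₀²σ²/(σ² + n·σ₀²) = 10.1124·98.4064/239.98 = 4.146699.

4.146699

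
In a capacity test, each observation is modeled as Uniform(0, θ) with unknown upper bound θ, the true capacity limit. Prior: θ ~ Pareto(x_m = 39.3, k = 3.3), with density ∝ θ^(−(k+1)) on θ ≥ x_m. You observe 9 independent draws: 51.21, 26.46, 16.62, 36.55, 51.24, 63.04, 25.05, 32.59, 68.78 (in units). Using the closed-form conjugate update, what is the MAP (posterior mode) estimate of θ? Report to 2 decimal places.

68.78

A Pareto(scale x_m, shape k) prior on the upper bound θ of Uniform(0, θ) is conjugate: posterior is Pareto(max(x_m, max xᵢ), k + n).
Sample maximum = 68.78; prior scale x_m = 39.3 → posterior scale = max = 68.78.
Posterior shape = 3.3 + 9 = 12.3.
The Pareto density is decreasing on [x_m, ∞), so the mode is x_m = 68.78.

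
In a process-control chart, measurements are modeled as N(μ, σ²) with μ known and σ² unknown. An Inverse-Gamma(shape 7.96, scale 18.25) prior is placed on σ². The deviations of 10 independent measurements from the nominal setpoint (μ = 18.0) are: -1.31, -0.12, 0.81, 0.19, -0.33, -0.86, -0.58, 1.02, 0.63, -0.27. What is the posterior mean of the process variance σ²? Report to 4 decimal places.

With known mean μ and an Inverse-Gamma(α, β) prior on σ², the Normal likelihood is conjugate: posterior is Inv-Gamma(α + n/2, β + Σ(xᵢ−μ)²/2).
Σ(xᵢ−μ)² = (-1.31)² + (-0.12)² + (0.81)² + (0.19)² + (-0.33)² + (-0.86)² + (-0.58)² + (1.02)² + (0.63)² + (-0.27)² = 5.1178.
Posterior: Inv-Gamma(7.96 + 10/2, 18.25 + 5.1178/2) = Inv-Gamma(12.96, 20.80890).
E[σ²|data] = β/(α−1) = 20.80890/11.96 = 1.7399.

1.7399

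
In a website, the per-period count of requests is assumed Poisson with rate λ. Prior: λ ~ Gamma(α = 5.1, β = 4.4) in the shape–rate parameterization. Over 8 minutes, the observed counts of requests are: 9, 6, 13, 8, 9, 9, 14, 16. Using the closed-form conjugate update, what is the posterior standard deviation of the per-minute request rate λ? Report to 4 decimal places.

With a Gamma(shape α, rate β) prior, the Poisson likelihood is conjugate: the posterior is Gamma(α + ΣXᵢ, β + n).
Sum of counts S = 84 over n = 8 minutes.
Posterior: Gamma(α+S, β+n) = Gamma(5.1+84, 4.4+8) = Gamma(89.1, 12.4).
SD = √α/β = √89.1/12.4 = 0.7612.

0.7612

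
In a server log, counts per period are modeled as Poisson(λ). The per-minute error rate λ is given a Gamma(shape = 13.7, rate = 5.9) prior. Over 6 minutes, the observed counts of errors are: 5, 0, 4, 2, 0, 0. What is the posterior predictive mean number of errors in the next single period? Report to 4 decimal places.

With a Gamma(shape α, rate β) prior, the Poisson likelihood is conjugate: the posterior is Gamma(α + ΣXᵢ, β + n).
Sum of counts S = 11 over n = 6 minutes.
Posterior: Gamma(α+S, β+n) = Gamma(13.7+11, 5.9+6) = Gamma(24.7, 11.9).
The predictive distribution for one future period is NegBinom with mean α/β = 2.0756.

2.0756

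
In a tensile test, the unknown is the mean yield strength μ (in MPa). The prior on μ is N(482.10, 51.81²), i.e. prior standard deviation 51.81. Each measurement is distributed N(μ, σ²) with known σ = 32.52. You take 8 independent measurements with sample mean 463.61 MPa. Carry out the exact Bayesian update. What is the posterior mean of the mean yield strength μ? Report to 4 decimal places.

464.4778

For Normal data with known variance σ², a Normal(μ₀, σ₀²) prior on μ is conjugate. Posterior precision = 1/σ₀² + n/σ²; posterior mean is the precision-weighted average of μ₀ and x̄.
n·x̄ = 8·463.61 = 3708.88.
σ₀² = 51.81² = 2684.2761, σ² = 32.52² = 1057.5504; σ² + n·σ₀² = 1057.5504 + 8·2684.2761 = 22531.7592.
Posterior mean = (μ₀/σ₀² + n·x̄/σ²)/(1/σ₀² + n/σ²) = (σ²·μ₀ + σ₀²·n·x̄)/(σ² + n·σ₀²) = (1057.5504·482.10 + 2684.2761·3708.88)/22531.7592 = 10465502.989608/22531.7592 = 464.4778.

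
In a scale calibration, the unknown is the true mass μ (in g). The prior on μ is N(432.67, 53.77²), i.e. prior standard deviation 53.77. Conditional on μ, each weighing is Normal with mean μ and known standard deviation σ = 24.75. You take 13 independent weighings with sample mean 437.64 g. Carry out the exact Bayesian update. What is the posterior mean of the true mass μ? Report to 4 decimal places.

For Normal data with known variance σ², a Normal(μ₀, σ₀²) prior on μ is conjugate. Posterior precision = 1/σ₀² + n/σ²; posterior mean is the precision-weighted average of μ₀ and x̄.
n·x̄ = 13·437.64 = 5689.32.
σ₀² = 53.77² = 2891.2129, σ² = 24.75² = 612.5625; σ² + n·σ₀² = 612.5625 + 13·2891.2129 = 38198.3302.
Posterior mean = (μ₀/σ₀² + n·x̄/σ²)/(1/σ₀² + n/σ²) = (σ²·μ₀ + σ₀²·n·x̄)/(σ² + n·σ₀²) = (612.5625·432.67 + 2891.2129·5689.32)/38198.3302 = 16714072.793103/38198.3302 = 437.5603.

437.5603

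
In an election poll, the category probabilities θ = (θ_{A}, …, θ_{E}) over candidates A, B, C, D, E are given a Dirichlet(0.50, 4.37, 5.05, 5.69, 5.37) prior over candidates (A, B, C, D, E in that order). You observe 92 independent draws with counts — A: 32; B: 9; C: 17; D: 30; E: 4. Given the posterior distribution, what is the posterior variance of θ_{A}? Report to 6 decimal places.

The Dirichlet prior is conjugate to the Multinomial likelihood: each posterior αⱼ = prior αⱼ + observed count nⱼ.
Posterior concentration: (32.50, 13.37, 22.05, 35.69, 9.37), total = 112.98.
Var[θ_j] = α_j(Σα−α_j)/((Σα)²(Σα+1)) = 32.50·80.48/(112.98²·113.98) = 0.001798.

0.001798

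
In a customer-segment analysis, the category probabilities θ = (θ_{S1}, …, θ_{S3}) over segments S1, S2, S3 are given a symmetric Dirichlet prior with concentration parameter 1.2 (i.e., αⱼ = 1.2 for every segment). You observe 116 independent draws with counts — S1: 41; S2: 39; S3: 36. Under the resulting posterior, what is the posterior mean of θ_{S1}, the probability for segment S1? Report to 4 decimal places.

The Dirichlet prior is conjugate to the Multinomial likelihood: each posterior αⱼ = prior αⱼ + observed count nⱼ.
Posterior concentration: (42.2, 40.2, 37.2), total = 119.6.
E[θ_{S1}|data] = α_{S1}/Σα = 42.2/119.6 = 0.3528.

0.3528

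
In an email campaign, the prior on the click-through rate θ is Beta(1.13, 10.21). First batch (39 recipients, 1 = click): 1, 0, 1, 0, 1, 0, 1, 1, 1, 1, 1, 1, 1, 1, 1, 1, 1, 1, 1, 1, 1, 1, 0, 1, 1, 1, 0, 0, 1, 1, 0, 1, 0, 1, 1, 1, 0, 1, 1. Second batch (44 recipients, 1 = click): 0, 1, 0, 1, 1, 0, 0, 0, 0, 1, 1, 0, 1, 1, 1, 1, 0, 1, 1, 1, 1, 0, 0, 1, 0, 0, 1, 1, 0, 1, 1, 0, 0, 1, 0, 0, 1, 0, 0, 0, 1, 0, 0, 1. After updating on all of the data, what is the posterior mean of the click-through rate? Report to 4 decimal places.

The Beta prior is conjugate to a Binomial/Bernoulli likelihood; the update adds successes to α and failures to β.
After batch 1: Beta(1.13+30, 10.21+9) = Beta(31.13, 19.21).
After batch 2: Beta(31.13+22, 19.21+22) = Beta(53.13, 41.21).
Posterior mean = α/(α+β) = 53.13/94.34 = 0.5632.

0.5632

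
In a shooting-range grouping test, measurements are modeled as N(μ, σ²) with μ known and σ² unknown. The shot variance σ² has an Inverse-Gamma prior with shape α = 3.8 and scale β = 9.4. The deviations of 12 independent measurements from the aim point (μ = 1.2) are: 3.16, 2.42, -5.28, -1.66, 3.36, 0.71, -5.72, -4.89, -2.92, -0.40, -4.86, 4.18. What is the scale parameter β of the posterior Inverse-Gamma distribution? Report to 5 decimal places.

91.73930

With known mean μ and an Inverse-Gamma(α, β) prior on σ², the Normal likelihood is conjugate: posterior is Inv-Gamma(α + n/2, β + Σ(xᵢ−μ)²/2).
Σ(xᵢ−μ)² = (3.16)² + (2.42)² + (-5.28)² + (-1.66)² + (3.36)² + (0.71)² + (-5.72)² + (-4.89)² + (-2.92)² + (-0.40)² + (-4.86)² + (4.18)² = 164.6786.
Posterior: Inv-Gamma(3.8 + 12/2, 9.4 + 164.6786/2) = Inv-Gamma(9.80, 91.73930).
Posterior β = 91.73930.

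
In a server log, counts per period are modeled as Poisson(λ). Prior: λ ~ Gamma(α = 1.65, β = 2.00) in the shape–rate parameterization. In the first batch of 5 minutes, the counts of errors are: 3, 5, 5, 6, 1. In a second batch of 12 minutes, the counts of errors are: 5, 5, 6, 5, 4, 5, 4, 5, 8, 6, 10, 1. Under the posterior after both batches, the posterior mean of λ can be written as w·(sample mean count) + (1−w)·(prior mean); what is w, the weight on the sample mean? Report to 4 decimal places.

With a Gamma(shape α, rate β) prior, the Poisson likelihood is conjugate: the posterior is Gamma(α + ΣXᵢ, β + n).
Total number of minutes: n = 5 + 12 = 17.
Posterior mean = (α₀+S)/(β₀+n) = [n/(β₀+n)]·(S/n) + [β₀/(β₀+n)]·(α₀/β₀), so only n and β₀ enter the weight.
Weight on data w = n/(β₀+n) = 17/(2.00+17) = 17/19.00 = 0.8947.

0.8947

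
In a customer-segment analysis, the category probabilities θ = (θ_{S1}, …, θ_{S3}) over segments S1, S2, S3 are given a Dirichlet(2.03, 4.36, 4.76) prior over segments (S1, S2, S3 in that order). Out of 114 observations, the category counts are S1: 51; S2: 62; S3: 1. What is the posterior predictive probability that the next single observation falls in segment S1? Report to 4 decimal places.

The Dirichlet prior is conjugate to the Multinomial likelihood: each posterior αⱼ = prior αⱼ + observed count nⱼ.
Posterior concentration: (53.03, 66.36, 5.76), total = 125.15.
P(next = S1 | data) = α_{S1}/Σα = 0.4237.

0.4237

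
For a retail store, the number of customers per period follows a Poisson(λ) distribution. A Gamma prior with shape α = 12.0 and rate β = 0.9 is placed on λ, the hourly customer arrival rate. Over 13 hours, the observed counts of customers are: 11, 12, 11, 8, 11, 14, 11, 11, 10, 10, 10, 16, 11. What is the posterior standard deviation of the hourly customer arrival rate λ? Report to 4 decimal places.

With a Gamma(shape α, rate β) prior, the Poisson likelihood is conjugate: the posterior is Gamma(α + ΣXᵢ, β + n).
Sum of counts S = 146 over n = 13 hours.
Posterior: Gamma(α+S, β+n) = Gamma(12.0+146, 0.9+13) = Gamma(158.0, 13.9).
SD = √α/β = √158.0/13.9 = 0.9043.

0.9043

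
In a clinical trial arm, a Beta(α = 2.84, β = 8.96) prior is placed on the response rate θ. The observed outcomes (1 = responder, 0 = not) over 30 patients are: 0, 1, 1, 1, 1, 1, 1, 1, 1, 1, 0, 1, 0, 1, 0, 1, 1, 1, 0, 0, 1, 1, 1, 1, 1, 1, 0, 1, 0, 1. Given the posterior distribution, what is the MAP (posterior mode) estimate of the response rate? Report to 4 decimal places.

The Beta prior is conjugate to a Binomial/Bernoulli likelihood; the update adds successes to α and failures to β.
Posterior: Beta(α+k, β+n−k) = Beta(2.84+22, 8.96+8) = Beta(24.84, 16.96).
Mode of Beta(a,b) for a,b>1 is (a−1)/(a+b−2) = 23.84/39.80 = 0.5990.

0.5990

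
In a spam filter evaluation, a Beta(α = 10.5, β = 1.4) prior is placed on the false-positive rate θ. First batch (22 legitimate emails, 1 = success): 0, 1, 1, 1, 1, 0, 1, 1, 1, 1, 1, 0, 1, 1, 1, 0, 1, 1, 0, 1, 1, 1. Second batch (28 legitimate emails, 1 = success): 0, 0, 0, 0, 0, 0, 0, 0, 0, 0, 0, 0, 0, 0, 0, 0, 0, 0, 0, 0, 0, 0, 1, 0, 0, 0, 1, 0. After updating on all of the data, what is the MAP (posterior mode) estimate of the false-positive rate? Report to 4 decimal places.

The Beta prior is conjugate to a Binomial/Bernoulli likelihood; the update adds successes to α and failures to β.
After batch 1: Beta(10.5+17, 1.4+5) = Beta(27.5, 6.4).
After batch 2: Beta(27.5+2, 6.4+26) = Beta(29.5, 32.4).
Mode of Beta(a,b) for a,b>1 is (a−1)/(a+b−2) = 28.5/59.9 = 0.4758.

0.4758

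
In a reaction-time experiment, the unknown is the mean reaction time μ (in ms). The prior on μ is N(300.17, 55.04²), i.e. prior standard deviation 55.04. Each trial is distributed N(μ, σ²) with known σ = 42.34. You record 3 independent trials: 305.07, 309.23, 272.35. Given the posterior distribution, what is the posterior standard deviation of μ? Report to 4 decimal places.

For Normal data with known variance σ², a Normal(μ₀, σ₀²) prior on μ is conjugate. Posterior precision = 1/σ₀² + n/σ²; posterior mean is the precision-weighted average of μ₀ and x̄.
σ₀² = 55.04² = 3029.4016, σ² = 42.34² = 1792.6756; σ² + n·σ₀² = 1792.6756 + 3·3029.4016 = 10880.8804.
Posterior precision = 1/σ₀² + n/σ² = 1/3029.4016 + 3/1792.6756 = (σ² + n·σ₀²)/(σ₀²σ²) = 10880.8804/(3029.4016·1792.6756); posterior variance σₙ² = σ₀²σ²/(σ² + n·σ₀²) = 3029.4016·1792.6756/10880.8804 = 499.107989.
Posterior SD = √σₙ² = √(3029.4016·1792.6756/10880.8804) = 22.3407.

22.3407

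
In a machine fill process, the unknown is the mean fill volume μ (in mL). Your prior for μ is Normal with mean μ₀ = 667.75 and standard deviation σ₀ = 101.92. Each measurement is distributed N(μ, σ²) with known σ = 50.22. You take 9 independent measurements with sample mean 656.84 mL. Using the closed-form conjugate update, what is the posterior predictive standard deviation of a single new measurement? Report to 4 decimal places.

For Normal data with known variance σ², a Normal(μ₀, σ₀²) prior on μ is conjugate. Posterior precision = 1/σ₀² + n/σ²; posterior mean is the precision-weighted average of μ₀ and x̄.
σ₀² = 101.92² = 10387.6864, σ² = 50.22² = 2522.0484; σ² + n·σ₀² = 2522.0484 + 9·10387.6864 = 96011.226.
Posterior precision = 1/σ₀² + n/σ² = 1/10387.6864 + 9/2522.0484 = (σ² + n·σ₀²)/(σ₀²σ²) = 96011.226/(10387.6864·2522.0484); posterior variance σₙ² = σ₀²σ²/(σ² + n·σ₀²) = 10387.6864·2522.0484/96011.226 = 272.866507.
Predictive variance for one new observation = σₙ² + σ² = 10387.6864·2522.0484/96011.226 + 2522.0484 = σ²·(σ₀² + 96011.226)/96011.226 = 2522.0484·106398.9124/96011.226 = 2794.914907; SD = √(2522.0484·106398.9124/96011.226) = 52.8670.

52.8670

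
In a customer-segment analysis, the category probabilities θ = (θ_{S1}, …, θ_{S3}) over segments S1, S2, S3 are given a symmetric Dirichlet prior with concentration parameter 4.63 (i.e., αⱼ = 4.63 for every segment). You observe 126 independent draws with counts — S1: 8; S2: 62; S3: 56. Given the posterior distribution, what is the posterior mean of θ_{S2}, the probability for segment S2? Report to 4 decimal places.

0.4763

The Dirichlet prior is conjugate to the Multinomial likelihood: each posterior αⱼ = prior αⱼ + observed count nⱼ.
Posterior concentration: (12.63, 66.63, 60.63), total = 139.89.
E[θ_{S2}|data] = α_{S2}/Σα = 66.63/139.89 = 0.4763.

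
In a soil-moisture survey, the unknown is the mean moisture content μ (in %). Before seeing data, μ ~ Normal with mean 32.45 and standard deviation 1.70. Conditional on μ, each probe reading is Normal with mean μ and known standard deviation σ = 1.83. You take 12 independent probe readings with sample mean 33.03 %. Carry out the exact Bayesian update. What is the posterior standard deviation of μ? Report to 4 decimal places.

For Normal data with known variance σ², a Normal(μ₀, σ₀²) prior on μ is conjugate. Posterior precision = 1/σ₀² + n/σ²; posterior mean is the precision-weighted average of μ₀ and x̄.
σ₀² = 1.70² = 2.89, σ² = 1.83² = 3.3489; σ² + n·σ₀² = 3.3489 + 12·2.89 = 38.0289.
Posterior precision = 1/σ₀² + n/σ² = 1/2.89 + 12/3.3489 = (σ² + n·σ₀²)/(σ₀²σ²) = 38.0289/(2.89·3.3489); posterior variance σₙ² = σ₀²σ²/(σ² + n·σ₀²) = 2.89·3.3489/38.0289 = 0.254499.
Posterior SD = √σₙ² = √(2.89·3.3489/38.0289) = 0.5045.

0.5045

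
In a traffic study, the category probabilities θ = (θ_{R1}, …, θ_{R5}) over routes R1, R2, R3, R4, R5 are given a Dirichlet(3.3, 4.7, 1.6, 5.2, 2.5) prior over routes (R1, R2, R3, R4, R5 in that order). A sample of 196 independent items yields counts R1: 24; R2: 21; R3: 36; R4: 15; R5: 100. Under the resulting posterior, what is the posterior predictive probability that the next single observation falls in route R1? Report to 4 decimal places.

The Dirichlet prior is conjugate to the Multinomial likelihood: each posterior αⱼ = prior αⱼ + observed count nⱼ.
Posterior concentration: (27.3, 25.7, 37.6, 20.2, 102.5), total = 213.3.
P(next = R1 | data) = α_{R1}/Σα = 0.1280.

0.1280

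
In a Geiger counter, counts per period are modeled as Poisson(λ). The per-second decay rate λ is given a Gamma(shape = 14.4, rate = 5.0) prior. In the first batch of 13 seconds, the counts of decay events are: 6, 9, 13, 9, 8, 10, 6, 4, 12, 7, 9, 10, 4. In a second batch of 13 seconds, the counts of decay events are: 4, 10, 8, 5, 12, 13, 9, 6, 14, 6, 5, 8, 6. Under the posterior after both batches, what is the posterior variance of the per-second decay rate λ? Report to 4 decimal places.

With a Gamma(shape α, rate β) prior, the Poisson likelihood is conjugate: the posterior is Gamma(α + ΣXᵢ, β + n).
Batch 1: sum of counts S = 107 over n = 13 seconds.
After batch 1: Gamma(α+S, β+n) = Gamma(14.4+107, 5.0+13) = Gamma(121.4, 18.0).
Batch 2: sum of counts S = 106 over n = 13 seconds.
After batch 2: Gamma(α+S, β+n) = Gamma(121.4+106, 18.0+13) = Gamma(227.4, 31.0).
Var = α/β² = 227.4/31.0² = 0.2366.

0.2366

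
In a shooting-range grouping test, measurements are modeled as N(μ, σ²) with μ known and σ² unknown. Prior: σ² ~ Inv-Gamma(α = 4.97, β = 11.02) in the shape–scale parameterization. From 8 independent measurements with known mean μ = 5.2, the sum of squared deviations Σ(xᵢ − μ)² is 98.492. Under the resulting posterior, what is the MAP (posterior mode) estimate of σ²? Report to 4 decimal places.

With known mean μ and an Inverse-Gamma(α, β) prior on σ², the Normal likelihood is conjugate: posterior is Inv-Gamma(α + n/2, β + Σ(xᵢ−μ)²/2).
Posterior: Inv-Gamma(4.97 + 8/2, 11.02 + 98.492/2) = Inv-Gamma(8.97, 60.2660).
Mode = β/(α+1) = 60.2660/9.97 = 6.0447.

6.0447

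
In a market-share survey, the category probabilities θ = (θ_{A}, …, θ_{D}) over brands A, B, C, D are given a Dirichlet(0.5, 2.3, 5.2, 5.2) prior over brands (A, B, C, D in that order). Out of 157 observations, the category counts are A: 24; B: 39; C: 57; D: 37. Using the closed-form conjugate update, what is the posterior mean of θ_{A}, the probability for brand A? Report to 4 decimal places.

0.1439

The Dirichlet prior is conjugate to the Multinomial likelihood: each posterior αⱼ = prior αⱼ + observed count nⱼ.
Posterior concentration: (24.5, 41.3, 62.2, 42.2), total = 170.2.
E[θ_{A}|data] = α_{A}/Σα = 24.5/170.2 = 0.1439.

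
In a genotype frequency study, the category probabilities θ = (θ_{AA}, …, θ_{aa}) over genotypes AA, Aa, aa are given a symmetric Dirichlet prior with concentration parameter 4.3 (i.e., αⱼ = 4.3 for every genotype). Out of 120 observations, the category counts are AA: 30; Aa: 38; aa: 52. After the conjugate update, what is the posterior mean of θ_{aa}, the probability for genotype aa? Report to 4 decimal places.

The Dirichlet prior is conjugate to the Multinomial likelihood: each posterior αⱼ = prior αⱼ + observed count nⱼ.
Posterior concentration: (34.3, 42.3, 56.3), total = 132.9.
E[θ_{aa}|data] = α_{aa}/Σα = 56.3/132.9 = 0.4236.

0.4236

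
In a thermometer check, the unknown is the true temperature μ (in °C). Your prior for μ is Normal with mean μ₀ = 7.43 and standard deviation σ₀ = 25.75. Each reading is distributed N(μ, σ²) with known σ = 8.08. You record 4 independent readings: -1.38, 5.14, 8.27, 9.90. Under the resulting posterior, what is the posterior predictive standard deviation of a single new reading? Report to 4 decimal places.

9.0120

For Normal data with known variance σ², a Normal(μ₀, σ₀²) prior on μ is conjugate. Posterior precision = 1/σ₀² + n/σ²; posterior mean is the precision-weighted average of μ₀ and x̄.
σ₀² = 25.75² = 663.0625, σ² = 8.08² = 65.2864; σ² + n·σ₀² = 65.2864 + 4·663.0625 = 2717.5364.
Posterior precision = 1/σ₀² + n/σ² = 1/663.0625 + 4/65.2864 = (σ² + n·σ₀²)/(σ₀²σ²) = 2717.5364/(663.0625·65.2864); posterior variance σₙ² = σ₀²σ²/(σ² + n·σ₀²) = 663.0625·65.2864/2717.5364 = 15.929488.
Predictive variance for one new observation = σₙ² + σ² = 663.0625·65.2864/2717.5364 + 65.2864 = σ²·(σ₀² + 2717.5364)/2717.5364 = 65.2864·3380.5989/2717.5364 = 81.215888; SD = √(65.2864·3380.5989/2717.5364) = 9.0120.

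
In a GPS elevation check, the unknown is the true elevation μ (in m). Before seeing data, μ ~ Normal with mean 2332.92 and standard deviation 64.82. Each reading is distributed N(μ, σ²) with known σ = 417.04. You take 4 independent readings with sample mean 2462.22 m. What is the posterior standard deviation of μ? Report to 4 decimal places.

61.8983

For Normal data with known variance σ², a Normal(μ₀, σ₀²) prior on μ is conjugate. Posterior precision = 1/σ₀² + n/σ²; posterior mean is the precision-weighted average of μ₀ and x̄.
σ₀² = 64.82² = 4201.6324, σ² = 417.04² = 173922.3616; σ² + n·σ₀² = 173922.3616 + 4·4201.6324 = 190728.8912.
Posterior precision = 1/σ₀² + n/σ² = 1/4201.6324 + 4/173922.3616 = (σ² + n·σ₀²)/(σ₀²σ²) = 190728.8912/(4201.6324·173922.3616); posterior variance σₙ² = σ₀²σ²/(σ² + n·σ₀²) = 4201.6324·173922.3616/190728.8912 = 3831.395574.
Posterior SD = √σₙ² = √(4201.6324·173922.3616/190728.8912) = 61.8983.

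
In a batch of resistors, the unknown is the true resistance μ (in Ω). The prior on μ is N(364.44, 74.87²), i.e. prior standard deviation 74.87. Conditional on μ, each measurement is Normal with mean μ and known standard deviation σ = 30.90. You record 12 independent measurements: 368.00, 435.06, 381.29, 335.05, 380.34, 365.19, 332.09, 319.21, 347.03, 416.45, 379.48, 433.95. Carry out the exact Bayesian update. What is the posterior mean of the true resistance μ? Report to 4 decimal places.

For Normal data with known variance σ², a Normal(μ₀, σ₀²) prior on μ is conjugate. Posterior precision = 1/σ₀² + n/σ²; posterior mean is the precision-weighted average of μ₀ and x̄.
Σxᵢ = 368.00 + 435.06 + 381.29 + 335.05 + 380.34 + 365.19 + 332.09 + 319.21 + 347.03 + 416.45 + 379.48 + 433.95 = 4493.14, so n·x̄ = 4493.14.
σ₀² = 74.87² = 5605.5169, σ² = 30.90² = 954.81; σ² + n·σ₀² = 954.81 + 12·5605.5169 = 68221.0128.
Posterior mean = (μ₀/σ₀² + n·x̄/σ²)/(1/σ₀² + n/σ²) = (σ²·μ₀ + σ₀²·n·x̄)/(σ² + n·σ₀²) = (954.81·364.44 + 5605.5169·4493.14)/68221.0128 = 25534343.160466/68221.0128 = 374.2885.

374.2885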